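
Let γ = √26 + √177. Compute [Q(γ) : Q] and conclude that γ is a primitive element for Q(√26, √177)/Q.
[Q(γ) : Q] = 4 (equivalently, Q(γ) = Q(√26, √177))

Obviously Q(γ) ⊆ Q(√26, √177), and [Q(√26, √177):Q] = 4 (since 26, 177 are distinct squarefree integers > 1 with 4602 not a perfect square). To show equality we compute the minimal polynomial of γ. From γ = √26 + √177: γ^2 = 26 + 2√(4602) + 177 = 203 + 2√(4602), so γ^2 - 203 = 2√(4602); squaring, (γ^2 - 203)^2 = 4·4602, i.e. γ^4 - 406γ^2 + 41209 - 18408 = 0, i.e. γ^4 - 406γ^2 + 22801 = 0. So γ is a root of x^4 - 406x^2 + 22801. This polynomial is irreducible over Q: it has no rational root (each ±√26 ± √177 is irrational), and any factorization into two quadratics over Q would force √(4602) ∈ Q (pairing opposite roots) or √26, √177 ∈ Q (other pairings), all impossible. Hence [Q(γ):Q] = 4 = [Q(√26, √177):Q], so Q(γ) = Q(√26, √177).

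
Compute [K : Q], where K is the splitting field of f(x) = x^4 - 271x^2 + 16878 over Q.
[K : Q] = 4

Solving the quadratic in x^2: x^2 = (271 ± √(271^2 - 4·16878))/2 = (271 ± √5929)/2 = (271 ± 77)/2, giving x^2 = 174 or x^2 = 97. So f(x) = (x^2 - 174)(x^2 - 97) and the roots of f are ±√174, ±√97. Hence the splitting field is K = Q(√174, √97). Since 174 and 97 are distinct squarefree integers > 1, their product 16878 is not a perfect square, so √97 ∉ Q(√174). By the tower law [K:Q] = [Q(√174,√97):Q(√174)] · [Q(√174):Q] = 2 · 2 = 4.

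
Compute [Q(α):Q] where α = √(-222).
[Q(α):Q] = 2

[Q(α):Q] equals the degree of the minimal polynomial of α. Here α^2 = -222 and x^2 + 222 is irreducible (d = -222 is squarefree, ≠ 1, hence not a square), so deg(m_α) = 2. Thus [Q(α):Q] = 2.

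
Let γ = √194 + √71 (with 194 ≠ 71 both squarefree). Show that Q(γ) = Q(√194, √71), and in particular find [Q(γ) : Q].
[Q(γ) : Q] = 4 (equivalently, Q(γ) = Q(√194, √71))

Obviously Q(γ) ⊆ Q(√194, √71), and [Q(√194, √71):Q] = 4 (since 194, 71 are distinct squarefree integers > 1 with 13774 not a perfect square). To show equality we compute the minimal polynomial of γ. From γ = √194 + √71: γ^2 = 194 + 2√(13774) + 71 = 265 + 2√(13774), so γ^2 - 265 = 2√(13774); squaring, (γ^2 - 265)^2 = 4·13774, i.e. γ^4 - 530γ^2 + 70225 - 55096 = 0, i.e. γ^4 - 530γ^2 + 15129 = 0. So γ is a root of x^4 - 530x^2 + 15129. This polynomial is irreducible over Q: it has no rational root (each ±√194 ± √71 is irrational), and any factorization into two quadratics over Q would force √(13774) ∈ Q (pairing opposite roots) or √194, √71 ∈ Q (other pairings), all impossible. Hence [Q(γ):Q] = 4 = [Q(√194, √71):Q], so Q(γ) = Q(√194, √71).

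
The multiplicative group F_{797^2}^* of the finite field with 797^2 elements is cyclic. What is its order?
|F_{797^2}^*| = 635208

F_{797^2} has 797^2 = 635209 elements; its multiplicative group consists of all nonzero elements, so |F_{797^2}^*| = 635209 - 1 = 635208. (It is cyclic since any finite subgroup of the multiplicative group of a field is cyclic.)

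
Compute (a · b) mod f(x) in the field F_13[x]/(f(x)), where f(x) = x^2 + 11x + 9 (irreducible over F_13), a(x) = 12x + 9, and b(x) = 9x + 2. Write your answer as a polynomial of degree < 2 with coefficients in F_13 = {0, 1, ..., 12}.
a · b ≡ 9x + 8 (mod f(x))

Multiply in F_13[x]: a(x)·b(x) = (12x + 9)·(9x + 2) = 4x^2 + x + 5. This has degree ≥ 2, so divide by f(x) over F_13: 4x^2 + x + 5 = (4)·(x^2 + 11x + 9) + (9x + 8). Hence a·b ≡ 9x + 8 (mod f). (F_13[x]/(f) is a field with 13^2 = 169 elements since f is irreducible of degree 2.)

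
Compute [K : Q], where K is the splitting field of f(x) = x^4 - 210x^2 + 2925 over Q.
[K : Q] = 4

Solving the quadratic in x^2: x^2 = (210 ± √(210^2 - 4·2925))/2 = (210 ± √32400)/2 = (210 ± 180)/2, giving x^2 = 15 or x^2 = 195. So f(x) = (x^2 - 15)(x^2 - 195) and the roots of f are ±√15, ±√195. Hence the splitting field is K = Q(√15, √195). Since 15 and 195 are distinct squarefree integers > 1, their product 2925 is not a perfect square, so √195 ∉ Q(√15). By the tower law [K:Q] = [Q(√15,√195):Q(√15)] · [Q(√15):Q] = 2 · 2 = 4.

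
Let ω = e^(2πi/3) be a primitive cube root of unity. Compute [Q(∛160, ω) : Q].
[Q(∛160, ω) : Q] = 6

[Q(∛160):Q] = 3 (min poly x^3 - 160, irreducible since 160 is not a perfect cube). [Q(ω):Q] = 2 (min poly x^2 + x + 1). Since Q(∛160) ⊂ R and ω ∉ R, we have ω ∉ Q(∛160), so x^2 + x + 1 remains irreducible over Q(∛160) and [Q(∛160, ω) : Q(∛160)] = 2. By the tower law, [Q(∛160, ω) : Q] = 3 · 2 = 6. (In fact Q(∛160, ω) is the splitting field of x^3 - 160 over Q.)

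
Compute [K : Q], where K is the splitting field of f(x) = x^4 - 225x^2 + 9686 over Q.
[K : Q] = 4

Solving the quadratic in x^2: x^2 = (225 ± √(225^2 - 4·9686))/2 = (225 ± √11881)/2 = (225 ± 109)/2, giving x^2 = 58 or x^2 = 167. So f(x) = (x^2 - 58)(x^2 - 167) and the roots of f are ±√58, ±√167. Hence the splitting field is K = Q(√58, √167). Since 58 and 167 are distinct squarefree integers > 1, their product 9686 is not a perfect square, so √167 ∉ Q(√58). By the tower law [K:Q] = [Q(√58,√167):Q(√58)] · [Q(√58):Q] = 2 · 2 = 4.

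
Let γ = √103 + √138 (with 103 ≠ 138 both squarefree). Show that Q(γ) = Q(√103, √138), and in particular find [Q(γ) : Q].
[Q(γ) : Q] = 4 (equivalently, Q(γ) = Q(√103, √138))

Obviously Q(γ) ⊆ Q(√103, √138), and [Q(√103, √138):Q] = 4 (since 103, 138 are distinct squarefree integers > 1 with 14214 not a perfect square). To show equality we compute the minimal polynomial of γ. From γ = √103 + √138: γ^2 = 103 + 2√(14214) + 138 = 241 + 2√(14214), so γ^2 - 241 = 2√(14214); squaring, (γ^2 - 241)^2 = 4·14214, i.e. γ^4 - 482γ^2 + 58081 - 56856 = 0, i.e. γ^4 - 482γ^2 + 1225 = 0. So γ is a root of x^4 - 482x^2 + 1225. This polynomial is irreducible over Q: it has no rational root (each ±√103 ± √138 is irrational), and any factorization into two quadratics over Q would force √(14214) ∈ Q (pairing opposite roots) or √103, √138 ∈ Q (other pairings), all impossible. Hence [Q(γ):Q] = 4 = [Q(√103, √138):Q], so Q(γ) = Q(√103, √138).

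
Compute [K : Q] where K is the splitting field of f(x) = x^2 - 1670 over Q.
[K : Q] = 2

f(x) = x^2 - 1670 factors as (x - √1670)(x + √1670). The splitting field is K = Q(√1670). Since 1670 is squarefree and > 1, it is not a perfect square, so x^2 - 1670 is irreducible over Q and [Q(√1670) : Q] = 2. Hence [K : Q] = 2.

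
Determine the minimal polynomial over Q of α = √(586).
m_α(x) = x^2 - 586

α satisfies α^2 - 586 = 0, so x^2 - 586 annihilates α. Since d = 586 is squarefree and ≠ 1, it is not a perfect square in Q, so x^2 - 586 has no rational root and is therefore irreducible over Q (a degree-2 polynomial over a field is irreducible iff it has no root). Hence m_α(x) = x^2 - 586.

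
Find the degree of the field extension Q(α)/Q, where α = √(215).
[Q(α):Q] = 2

[Q(α):Q] equals the degree of the minimal polynomial of α. Here α^2 = 215 and x^2 - 215 is irreducible (d = 215 is squarefree, ≠ 1, hence not a square), so deg(m_α) = 2. Thus [Q(α):Q] = 2.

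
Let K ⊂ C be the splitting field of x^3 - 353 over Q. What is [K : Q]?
[K : Q] = 6

The roots of x^3 - 353 are ∛353, ω∛353, ω^2∛353 where ω = e^(2πi/3) is a primitive cube root of unity, so K = Q(∛353, ω). Now [Q(∛353):Q] = 3 (since 353 is not a perfect cube, x^3 - 353 is irreducible) and [Q(ω):Q] = 2. Both 2 and 3 divide [K:Q], and [K:Q] ≤ 3·2 = 6, so [K:Q] = 6. (Equivalently: Q(∛353) ⊂ R but ω ∉ R, so [K : Q(∛353)] = 2.)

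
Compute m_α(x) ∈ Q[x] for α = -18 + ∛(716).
m_α(x) = x^3 + 54x^2 + 972x + 5116

Set β = α + 18 = ∛(716), so β^3 = 716. Then (α + 18)^3 - 716 = 0, i.e. α is a root of g(x) = (x + 18)^3 - 716 = x^3 + 54x^2 + 972x + 5116. Since g(x) = h(x + 18) where h(x) = x^3 - 716, and h is irreducible over Q (because 716 is not a perfect cube, so h has no rational root, and a monic cubic with no rational root is irreducible), g is also irreducible (irreducibility is preserved under the substitution x → x + 18). Hence m_α(x) = x^3 + 54x^2 + 972x + 5116.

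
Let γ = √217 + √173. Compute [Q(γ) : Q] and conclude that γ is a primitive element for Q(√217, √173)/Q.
[Q(γ) : Q] = 4 (equivalently, Q(γ) = Q(√217, √173))

Obviously Q(γ) ⊆ Q(√217, √173), and [Q(√217, √173):Q] = 4 (since 217, 173 are distinct squarefree integers > 1 with 37541 not a perfect square). To show equality we compute the minimal polynomial of γ. From γ = √217 + √173: γ^2 = 217 + 2√(37541) + 173 = 390 + 2√(37541), so γ^2 - 390 = 2√(37541); squaring, (γ^2 - 390)^2 = 4·37541, i.e. γ^4 - 780γ^2 + 152100 - 150164 = 0, i.e. γ^4 - 780γ^2 + 1936 = 0. So γ is a root of x^4 - 780x^2 + 1936. This polynomial is irreducible over Q: it has no rational root (each ±√217 ± √173 is irrational), and any factorization into two quadratics over Q would force √(37541) ∈ Q (pairing opposite roots) or √217, √173 ∈ Q (other pairings), all impossible. Hence [Q(γ):Q] = 4 = [Q(√217, √173):Q], so Q(γ) = Q(√217, √173).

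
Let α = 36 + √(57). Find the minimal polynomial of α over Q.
m_α(x) = x^2 - 72x + 1239

From α - 36 = √(57), squaring gives (α - 36)^2 = 57, i.e. α^2 - 72α + 1296 = 57, so α^2 - 72α + 1239 = 0. The discriminant of x^2 - 72x + 1239 is (-72)^2 - 4·(1239) = 5184 - 4956 = 228, and 4·(57) is not a perfect square in Q since 57 is squarefree and ≠ 1. Hence x^2 - 72x + 1239 is irreducible over Q and is the minimal polynomial of α.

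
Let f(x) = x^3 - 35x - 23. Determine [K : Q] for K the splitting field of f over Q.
[K : Q] = 6

By the rational root test, any rational root of the monic integer polynomial f(x) = x^3 - 35x - 23 must be an integer dividing the constant term -23, i.e. one of ±{1, 23}. Evaluating: f(1) = -57, f(-1) = 11, f(23) = 11339, f(-23) = -11385; none is 0, so f has no rational root and is therefore irreducible over Q (a cubic with no linear factor over a field is irreducible). For an irreducible cubic, the Galois group is A_3 or S_3 according as the discriminant disc(f) = -4a^3 - 27b^2 = -4·(-35)^3 - 27·(-23)^2 = 157217 is or is not a square in Q. Here disc(f) = 157217 is not a perfect square in Q, so the Galois group of f over Q is not contained in A_3 and must be all of S_3. The splitting field has degree |S_3| = 6 over Q, so [K : Q] = 6.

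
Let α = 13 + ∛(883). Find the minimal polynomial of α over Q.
m_α(x) = x^3 - 39x^2 + 507x - 3080

Set β = α - 13 = ∛(883), so β^3 = 883. Then (α - 13)^3 - 883 = 0, i.e. α is a root of g(x) = (x - 13)^3 - 883 = x^3 - 39x^2 + 507x - 3080. Since g(x) = h(x - 13) where h(x) = x^3 - 883, and h is irreducible over Q (because 883 is not a perfect cube, so h has no rational root, and a monic cubic with no rational root is irreducible), g is also irreducible (irreducibility is preserved under the substitution x → x - 13). Hence m_α(x) = x^3 - 39x^2 + 507x - 3080.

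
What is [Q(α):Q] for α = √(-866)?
[Q(α):Q] = 2

[Q(α):Q] equals the degree of the minimal polynomial of α. Here α^2 = -866 and x^2 + 866 is irreducible (d = -866 is squarefree, ≠ 1, hence not a square), so deg(m_α) = 2. Thus [Q(α):Q] = 2.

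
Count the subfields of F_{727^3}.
F_{727^3} has 2 subfields

The subfields of F_{p^n} are exactly the fields F_{p^d} for d | n (each is the fixed field of the unique index-d subgroup of Gal(F_{p^n}/F_p) ≅ Z/nZ). The divisors of n = 3 are {1, 3}, giving 2 subfields: F_{727^1}, F_{727^3}.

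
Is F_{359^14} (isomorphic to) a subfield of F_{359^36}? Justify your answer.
No: F_{359^14} is not a subfield of F_{359^36}

F_{p^m} embeds in F_{p^n} iff m | n. Here 14 ∤ 36 (since 36 = 2·14 + 8 with remainder 8 ≠ 0), so F_{359^14} is not a subfield of F_{359^36}. Equivalently: if it were, the tower law would give 14 = [F_{359^14}:F_359] dividing [F_{359^36}:F_359] = 36, contradiction.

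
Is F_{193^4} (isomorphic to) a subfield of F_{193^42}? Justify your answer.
No: F_{193^4} is not a subfield of F_{193^42}

F_{p^m} embeds in F_{p^n} iff m | n. Here 4 ∤ 42 (since 42 = 10·4 + 2 with remainder 2 ≠ 0), so F_{193^4} is not a subfield of F_{193^42}. Equivalently: if it were, the tower law would give 4 = [F_{193^4}:F_193] dividing [F_{193^42}:F_193] = 42, contradiction.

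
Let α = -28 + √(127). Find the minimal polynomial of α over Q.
m_α(x) = x^2 + 56x + 657

From α + 28 = √(127), squaring gives (α + 28)^2 = 127, i.e. α^2 + 56α + 784 = 127, so α^2 + 56α + 657 = 0. The discriminant of x^2 + 56x + 657 is (56)^2 - 4·(657) = 3136 - 2628 = 508, and 4·(127) is not a perfect square in Q since 127 is squarefree and ≠ 1. Hence x^2 + 56x + 657 is irreducible over Q and is the minimal polynomial of α.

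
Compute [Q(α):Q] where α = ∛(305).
[Q(α):Q] = 3

The minimal polynomial of α is x^3 - 305, irreducible over Q since 305 is not a perfect cube (so x^3 - 305 has no rational root). Hence [Q(α):Q] = deg(m_α) = 3.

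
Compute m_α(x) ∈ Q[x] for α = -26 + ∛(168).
m_α(x) = x^3 + 78x^2 + 2028x + 17408

Set β = α + 26 = ∛(168), so β^3 = 168. Then (α + 26)^3 - 168 = 0, i.e. α is a root of g(x) = (x + 26)^3 - 168 = x^3 + 78x^2 + 2028x + 17408. Since g(x) = h(x + 26) where h(x) = x^3 - 168, and h is irreducible over Q (because 168 is not a perfect cube, so h has no rational root, and a monic cubic with no rational root is irreducible), g is also irreducible (irreducibility is preserved under the substitution x → x + 26). Hence m_α(x) = x^3 + 78x^2 + 2028x + 17408.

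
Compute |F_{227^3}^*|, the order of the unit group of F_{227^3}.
|F_{227^3}^*| = 11697082

F_{227^3} has 227^3 = 11697083 elements; its multiplicative group consists of all nonzero elements, so |F_{227^3}^*| = 11697083 - 1 = 11697082. (It is cyclic since any finite subgroup of the multiplicative group of a field is cyclic.)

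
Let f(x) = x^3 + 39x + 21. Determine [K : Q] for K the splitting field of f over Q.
[K : Q] = 6

By the rational root test, any rational root of the monic integer polynomial f(x) = x^3 + 39x + 21 must be an integer dividing the constant term 21, i.e. one of ±{1, 3, 7, 21}. Evaluating: f(1) = 61, f(-1) = -19, f(3) = 165, f(-3) = -123, f(7) = 637, f(-7) = -595, f(21) = 10101, f(-21) = -10059; none is 0, so f has no rational root and is therefore irreducible over Q (a cubic with no linear factor over a field is irreducible). For an irreducible cubic, the Galois group is A_3 or S_3 according as the discriminant disc(f) = -4a^3 - 27b^2 = -4·(39)^3 - 27·(21)^2 = -249183 is or is not a square in Q. Here disc(f) = -249183 is not a perfect square in Q, so the Galois group of f over Q is not contained in A_3 and must be all of S_3. The splitting field has degree |S_3| = 6 over Q, so [K : Q] = 6.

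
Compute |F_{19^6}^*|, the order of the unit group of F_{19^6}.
|F_{19^6}^*| = 47045880

F_{19^6} has 19^6 = 47045881 elements; its multiplicative group consists of all nonzero elements, so |F_{19^6}^*| = 47045881 - 1 = 47045880. (It is cyclic since any finite subgroup of the multiplicative group of a field is cyclic.)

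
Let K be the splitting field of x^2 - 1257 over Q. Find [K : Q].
[K : Q] = 2

f(x) = x^2 - 1257 factors as (x - √1257)(x + √1257). The splitting field is K = Q(√1257). Since 1257 is squarefree and > 1, it is not a perfect square, so x^2 - 1257 is irreducible over Q and [Q(√1257) : Q] = 2. Hence [K : Q] = 2.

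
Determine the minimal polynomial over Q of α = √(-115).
m_α(x) = x^2 + 115

α satisfies α^2 + 115 = 0, so x^2 + 115 annihilates α. Since d = -115 is squarefree and ≠ 1, it is not a perfect square in Q, so x^2 + 115 has no rational root and is therefore irreducible over Q (a degree-2 polynomial over a field is irreducible iff it has no root). Hence m_α(x) = x^2 + 115.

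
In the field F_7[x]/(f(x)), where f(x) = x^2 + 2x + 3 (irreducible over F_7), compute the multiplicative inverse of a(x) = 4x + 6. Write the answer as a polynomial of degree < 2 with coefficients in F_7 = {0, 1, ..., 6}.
a(x)^(-1) ≡ 3x + 5 (mod f(x))

Since f is irreducible over F_7, F_7[x]/(f) is a field and a(x) ≠ 0 has an inverse. Apply the extended Euclidean algorithm to f(x) and a(x) in F_7[x]: f(x) = (2x + 1)·a(x) + (4). The last nonzero remainder is the constant 4 = gcd(f, a) in F_7. Back-substituting through the division chain expresses 4 = s(x)·a(x) + t(x)·f(x) with s(x) ≡ 5x + 6 (mod f), so (5x + 6)·a(x) ≡ 4 (mod f). Multiplying by 4^(-1) ≡ 2 in F_7 gives a(x)^(-1) ≡ 2·(5x + 6) ≡ 3x + 5 (mod f). Check: (4x + 6)·(3x + 5) = 5x^2 + 3x + 2 ≡ 1 (mod x^2 + 2x + 3).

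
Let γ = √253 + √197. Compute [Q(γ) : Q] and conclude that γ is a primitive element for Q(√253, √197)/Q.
[Q(γ) : Q] = 4 (equivalently, Q(γ) = Q(√253, √197))

Obviously Q(γ) ⊆ Q(√253, √197), and [Q(√253, √197):Q] = 4 (since 253, 197 are distinct squarefree integers > 1 with 49841 not a perfect square). To show equality we compute the minimal polynomial of γ. From γ = √253 + √197: γ^2 = 253 + 2√(49841) + 197 = 450 + 2√(49841), so γ^2 - 450 = 2√(49841); squaring, (γ^2 - 450)^2 = 4·49841, i.e. γ^4 - 900γ^2 + 202500 - 199364 = 0, i.e. γ^4 - 900γ^2 + 3136 = 0. So γ is a root of x^4 - 900x^2 + 3136. This polynomial is irreducible over Q: it has no rational root (each ±√253 ± √197 is irrational), and any factorization into two quadratics over Q would force √(49841) ∈ Q (pairing opposite roots) or √253, √197 ∈ Q (other pairings), all impossible. Hence [Q(γ):Q] = 4 = [Q(√253, √197):Q], so Q(γ) = Q(√253, √197).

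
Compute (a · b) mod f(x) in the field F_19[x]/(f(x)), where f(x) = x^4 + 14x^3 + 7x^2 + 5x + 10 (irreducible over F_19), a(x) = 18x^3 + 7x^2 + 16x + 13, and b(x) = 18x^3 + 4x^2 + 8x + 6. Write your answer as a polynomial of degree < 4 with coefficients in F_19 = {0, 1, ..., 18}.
a · b ≡ 11x^3 + 17x^2 + 7x + 9 (mod f(x))

Multiply in F_19[x]: a(x)·b(x) = (18x^3 + 7x^2 + 16x + 13)·(18x^3 + 4x^2 + 8x + 6) = x^6 + 8x^5 + 4x^4 + 6x^3 + 13x^2 + 10x + 2. This has degree ≥ 4, so divide by f(x) over F_19: x^6 + 8x^5 + 4x^4 + 6x^3 + 13x^2 + 10x + 2 = (x^2 + 13x + 5)·(x^4 + 14x^3 + 7x^2 + 5x + 10) + (11x^3 + 17x^2 + 7x + 9). Hence a·b ≡ 11x^3 + 17x^2 + 7x + 9 (mod f). (F_19[x]/(f) is a field with 19^4 = 130321 elements since f is irreducible of degree 4.)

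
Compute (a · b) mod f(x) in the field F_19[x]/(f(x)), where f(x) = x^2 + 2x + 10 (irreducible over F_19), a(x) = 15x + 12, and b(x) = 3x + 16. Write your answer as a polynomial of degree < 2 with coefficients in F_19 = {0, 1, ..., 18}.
a · b ≡ 15x + 8 (mod f(x))

Multiply in F_19[x]: a(x)·b(x) = (15x + 12)·(3x + 16) = 7x^2 + 10x + 2. This has degree ≥ 2, so divide by f(x) over F_19: 7x^2 + 10x + 2 = (7)·(x^2 + 2x + 10) + (15x + 8). Hence a·b ≡ 15x + 8 (mod f). (F_19[x]/(f) is a field with 19^2 = 361 elements since f is irreducible of degree 2.)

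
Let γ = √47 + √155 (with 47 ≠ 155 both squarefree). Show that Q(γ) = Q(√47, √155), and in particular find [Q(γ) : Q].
[Q(γ) : Q] = 4 (equivalently, Q(γ) = Q(√47, √155))

Obviously Q(γ) ⊆ Q(√47, √155), and [Q(√47, √155):Q] = 4 (since 47, 155 are distinct squarefree integers > 1 with 7285 not a perfect square). To show equality we compute the minimal polynomial of γ. From γ = √47 + √155: γ^2 = 47 + 2√(7285) + 155 = 202 + 2√(7285), so γ^2 - 202 = 2√(7285); squaring, (γ^2 - 202)^2 = 4·7285, i.e. γ^4 - 404γ^2 + 40804 - 29140 = 0, i.e. γ^4 - 404γ^2 + 11664 = 0. So γ is a root of x^4 - 404x^2 + 11664. This polynomial is irreducible over Q: it has no rational root (each ±√47 ± √155 is irrational), and any factorization into two quadratics over Q would force √(7285) ∈ Q (pairing opposite roots) or √47, √155 ∈ Q (other pairings), all impossible. Hence [Q(γ):Q] = 4 = [Q(√47, √155):Q], so Q(γ) = Q(√47, √155).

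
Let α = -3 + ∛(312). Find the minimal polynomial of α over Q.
m_α(x) = x^3 + 9x^2 + 27x - 285

Set β = α + 3 = ∛(312), so β^3 = 312. Then (α + 3)^3 - 312 = 0, i.e. α is a root of g(x) = (x + 3)^3 - 312 = x^3 + 9x^2 + 27x - 285. Since g(x) = h(x + 3) where h(x) = x^3 - 312, and h is irreducible over Q (because 312 is not a perfect cube, so h has no rational root, and a monic cubic with no rational root is irreducible), g is also irreducible (irreducibility is preserved under the substitution x → x + 3). Hence m_α(x) = x^3 + 9x^2 + 27x - 285.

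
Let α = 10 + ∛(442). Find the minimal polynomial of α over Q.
m_α(x) = x^3 - 30x^2 + 300x - 1442

Set β = α - 10 = ∛(442), so β^3 = 442. Then (α - 10)^3 - 442 = 0, i.e. α is a root of g(x) = (x - 10)^3 - 442 = x^3 - 30x^2 + 300x - 1442. Since g(x) = h(x - 10) where h(x) = x^3 - 442, and h is irreducible over Q (because 442 is not a perfect cube, so h has no rational root, and a monic cubic with no rational root is irreducible), g is also irreducible (irreducibility is preserved under the substitution x → x - 10). Hence m_α(x) = x^3 - 30x^2 + 300x - 1442.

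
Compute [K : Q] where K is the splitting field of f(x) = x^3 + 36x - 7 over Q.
[K : Q] = 6

By the rational root test, any rational root of the monic integer polynomial f(x) = x^3 + 36x - 7 must be an integer dividing the constant term -7, i.e. one of ±{1, 7}. Evaluating: f(1) = 30, f(-1) = -44, f(7) = 588, f(-7) = -602; none is 0, so f has no rational root and is therefore irreducible over Q (a cubic with no linear factor over a field is irreducible). For an irreducible cubic, the Galois group is A_3 or S_3 according as the discriminant disc(f) = -4a^3 - 27b^2 = -4·(36)^3 - 27·(-7)^2 = -187947 is or is not a square in Q. Here disc(f) = -187947 is not a perfect square in Q, so the Galois group of f over Q is not contained in A_3 and must be all of S_3. The splitting field has degree |S_3| = 6 over Q, so [K : Q] = 6.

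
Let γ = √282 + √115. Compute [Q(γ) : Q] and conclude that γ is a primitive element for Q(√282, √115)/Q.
[Q(γ) : Q] = 4 (equivalently, Q(γ) = Q(√282, √115))

Obviously Q(γ) ⊆ Q(√282, √115), and [Q(√282, √115):Q] = 4 (since 282, 115 are distinct squarefree integers > 1 with 32430 not a perfect square). To show equality we compute the minimal polynomial of γ. From γ = √282 + √115: γ^2 = 282 + 2√(32430) + 115 = 397 + 2√(32430), so γ^2 - 397 = 2√(32430); squaring, (γ^2 - 397)^2 = 4·32430, i.e. γ^4 - 794γ^2 + 157609 - 129720 = 0, i.e. γ^4 - 794γ^2 + 27889 = 0. So γ is a root of x^4 - 794x^2 + 27889. This polynomial is irreducible over Q: it has no rational root (each ±√282 ± √115 is irrational), and any factorization into two quadratics over Q would force √(32430) ∈ Q (pairing opposite roots) or √282, √115 ∈ Q (other pairings), all impossible. Hence [Q(γ):Q] = 4 = [Q(√282, √115):Q], so Q(γ) = Q(√282, √115).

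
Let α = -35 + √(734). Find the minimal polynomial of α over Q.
m_α(x) = x^2 + 70x + 491

From α + 35 = √(734), squaring gives (α + 35)^2 = 734, i.e. α^2 + 70α + 1225 = 734, so α^2 + 70α + 491 = 0. The discriminant of x^2 + 70x + 491 is (70)^2 - 4·(491) = 4900 - 1964 = 2936, and 4·(734) is not a perfect square in Q since 734 is squarefree and ≠ 1. Hence x^2 + 70x + 491 is irreducible over Q and is the minimal polynomial of α.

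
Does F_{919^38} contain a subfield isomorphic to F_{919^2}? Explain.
Yes: F_{919^2} is a subfield of F_{919^38}

F_{p^m} embeds in F_{p^n} iff m | n (since F_{p^n} is the splitting field of x^(p^n) - x, and F_{p^m} ⊂ F_{p^n} forces p^n to be a power of p^m, i.e. m | n; conversely if m | n then every root of x^(p^m) - x is a root of x^(p^n) - x). Here 2 | 38 (since 38 = 19·2), so F_{919^2} is a subfield of F_{919^38}, and [F_{919^38} : F_{919^2}] = 38/2 = 19.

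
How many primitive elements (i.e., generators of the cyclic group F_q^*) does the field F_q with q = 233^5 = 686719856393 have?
There are φ(686719856392) = 320825736000 primitive elements

F_q^* is cyclic of order q - 1 = 686719856392. A cyclic group of order m has exactly φ(m) generators. Here m = 686719856392 = 2^3 · 29 · 31 · 95483851, so the number of primitive elements is φ(686719856392) = 320825736000.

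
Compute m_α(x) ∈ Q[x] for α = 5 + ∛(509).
m_α(x) = x^3 - 15x^2 + 75x - 634

Set β = α - 5 = ∛(509), so β^3 = 509. Then (α - 5)^3 - 509 = 0, i.e. α is a root of g(x) = (x - 5)^3 - 509 = x^3 - 15x^2 + 75x - 634. Since g(x) = h(x - 5) where h(x) = x^3 - 509, and h is irreducible over Q (because 509 is not a perfect cube, so h has no rational root, and a monic cubic with no rational root is irreducible), g is also irreducible (irreducibility is preserved under the substitution x → x - 5). Hence m_α(x) = x^3 - 15x^2 + 75x - 634.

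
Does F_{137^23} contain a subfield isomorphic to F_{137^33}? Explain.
No: F_{137^33} is not a subfield of F_{137^23}

F_{p^m} embeds in F_{p^n} iff m | n. Here 33 ∤ 23 (since 23 = 0·33 + 23 with remainder 23 ≠ 0), so F_{137^33} is not a subfield of F_{137^23}. Equivalently: if it were, the tower law would give 33 = [F_{137^33}:F_137] dividing [F_{137^23}:F_137] = 23, contradiction.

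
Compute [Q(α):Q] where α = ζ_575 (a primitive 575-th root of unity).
[Q(α):Q] = 440

The minimal polynomial of ζ_575 over Q is the 575-th cyclotomic polynomial Φ_575(x), which is irreducible over Q and has degree φ(575) = 440. Hence [Q(α):Q] = φ(575) = 440.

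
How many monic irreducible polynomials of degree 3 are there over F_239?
There are 4550560 monic irreducible polynomials of degree 3 over F_239

Each element of F_{239^3} that lies in no proper subfield is a root of exactly one monic irreducible of degree 3 over F_239, and each such polynomial has 3 distinct roots in F_{239^3}. By Möbius inversion the count is N_239(3) = (1/3) Σ_{d|3} μ(3/d) · 239^d = (1/3)(μ(3)·239^1 + μ(1)·239^3) = 13651680/3 = 4550560.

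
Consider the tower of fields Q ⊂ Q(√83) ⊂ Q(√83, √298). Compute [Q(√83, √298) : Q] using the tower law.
[Q(√83, √298) : Q] = 4

[Q(√83):Q] = 2 (min poly x^2 - 83, irreducible since 83 is squarefree > 1). For the top step, suppose √298 ∈ Q(√83), say √298 = c + d√83 with c, d ∈ Q. Squaring: 298 = c^2 + 83d^2 + 2cd√83. Since √83 ∉ Q this forces 2cd = 0. If d = 0 then √298 = c ∈ Q, contradicting 298 squarefree > 1. If c = 0 then 298 = 83d^2, so 83·298 = (83d)^2 is a perfect square in Q — but 83·298 = 24734 is not a perfect square (since 83 and 298 are distinct squarefree integers). Contradiction. Hence √298 ∉ Q(√83), so x^2 - 298 stays irreducible over Q(√83) and [Q(√83, √298) : Q(√83)] = 2. By the tower law, [Q(√83, √298) : Q] = 2 · 2 = 4.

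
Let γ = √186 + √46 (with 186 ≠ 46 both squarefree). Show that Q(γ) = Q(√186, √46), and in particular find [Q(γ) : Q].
[Q(γ) : Q] = 4 (equivalently, Q(γ) = Q(√186, √46))

Obviously Q(γ) ⊆ Q(√186, √46), and [Q(√186, √46):Q] = 4 (since 186, 46 are distinct squarefree integers > 1 with 8556 not a perfect square). To show equality we compute the minimal polynomial of γ. From γ = √186 + √46: γ^2 = 186 + 2√(8556) + 46 = 232 + 2√(8556), so γ^2 - 232 = 2√(8556); squaring, (γ^2 - 232)^2 = 4·8556, i.e. γ^4 - 464γ^2 + 53824 - 34224 = 0, i.e. γ^4 - 464γ^2 + 19600 = 0. So γ is a root of x^4 - 464x^2 + 19600. This polynomial is irreducible over Q: it has no rational root (each ±√186 ± √46 is irrational), and any factorization into two quadratics over Q would force √(8556) ∈ Q (pairing opposite roots) or √186, √46 ∈ Q (other pairings), all impossible. Hence [Q(γ):Q] = 4 = [Q(√186, √46):Q], so Q(γ) = Q(√186, √46).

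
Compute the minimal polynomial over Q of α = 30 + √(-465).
m_α(x) = x^2 - 60x + 1365

From α - 30 = √(-465), squaring gives (α - 30)^2 = -465, i.e. α^2 - 60α + 900 = -465, so α^2 - 60α + 1365 = 0. The discriminant of x^2 - 60x + 1365 is (-60)^2 - 4·(1365) = 3600 - 5460 = -1860, and 4·(-465) is not a perfect square in Q since -465 is squarefree and ≠ 1. Hence x^2 - 60x + 1365 is irreducible over Q and is the minimal polynomial of α.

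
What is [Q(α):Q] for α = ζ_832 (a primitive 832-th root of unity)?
[Q(α):Q] = 384

The minimal polynomial of ζ_832 over Q is the 832-th cyclotomic polynomial Φ_832(x), which is irreducible over Q and has degree φ(832) = 384. Hence [Q(α):Q] = φ(832) = 384.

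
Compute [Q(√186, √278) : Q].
[Q(√186, √278) : Q] = 4

[Q(√186):Q] = 2 (min poly x^2 - 186, irreducible since 186 is squarefree > 1). For the top step, suppose √278 ∈ Q(√186), say √278 = c + d√186 with c, d ∈ Q. Squaring: 278 = c^2 + 186d^2 + 2cd√186. Since √186 ∉ Q this forces 2cd = 0. If d = 0 then √278 = c ∈ Q, contradicting 278 squarefree > 1. If c = 0 then 278 = 186d^2, so 186·278 = (186d)^2 is a perfect square in Q — but 186·278 = 51708 is not a perfect square (since 186 and 278 are distinct squarefree integers). Contradiction. Hence √278 ∉ Q(√186), so x^2 - 278 stays irreducible over Q(√186) and [Q(√186, √278) : Q(√186)] = 2. By the tower law, [Q(√186, √278) : Q] = 2 · 2 = 4.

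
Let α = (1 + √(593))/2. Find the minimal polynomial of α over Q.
m_α(x) = x^2 - x - 148

From 2α - 1 = √(593), squaring gives (2α - 1)^2 = 593, i.e. 4α^2 - 4α + 1 = 593, so α^2 - α + (1 - 593)/4 = 0. Since 593 ≡ 1 (mod 4), (1 - 593)/4 = -148 ∈ Z. The polynomial x^2 - x - 148 has discriminant 1 - 4·(-148) = 593, which is not a perfect square in Q (d = 593 is squarefree and ≠ 1), so x^2 - x - 148 is irreducible over Q. It is the minimal polynomial of α.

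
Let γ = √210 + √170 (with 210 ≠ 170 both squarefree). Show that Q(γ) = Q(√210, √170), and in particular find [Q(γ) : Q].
[Q(γ) : Q] = 4 (equivalently, Q(γ) = Q(√210, √170))

Obviously Q(γ) ⊆ Q(√210, √170), and [Q(√210, √170):Q] = 4 (since 210, 170 are distinct squarefree integers > 1 with 35700 not a perfect square). To show equality we compute the minimal polynomial of γ. From γ = √210 + √170: γ^2 = 210 + 2√(35700) + 170 = 380 + 2√(35700), so γ^2 - 380 = 2√(35700); squaring, (γ^2 - 380)^2 = 4·35700, i.e. γ^4 - 760γ^2 + 144400 - 142800 = 0, i.e. γ^4 - 760γ^2 + 1600 = 0. So γ is a root of x^4 - 760x^2 + 1600. This polynomial is irreducible over Q: it has no rational root (each ±√210 ± √170 is irrational), and any factorization into two quadratics over Q would force √(35700) ∈ Q (pairing opposite roots) or √210, √170 ∈ Q (other pairings), all impossible. Hence [Q(γ):Q] = 4 = [Q(√210, √170):Q], so Q(γ) = Q(√210, √170).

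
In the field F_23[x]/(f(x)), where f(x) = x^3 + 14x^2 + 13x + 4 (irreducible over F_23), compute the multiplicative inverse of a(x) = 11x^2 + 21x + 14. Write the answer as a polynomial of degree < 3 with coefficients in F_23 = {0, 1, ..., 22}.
a(x)^(-1) ≡ 11x^2 + 20x + 8 (mod f(x))

Since f is irreducible over F_23, F_23[x]/(f) is a field and a(x) ≠ 0 has an inverse. Apply the extended Euclidean algorithm to f(x) and a(x) in F_23[x]: f(x) = (21x + 3)·a(x) + (x + 8);  a(x) = (11x + 2)·(x + 8) + (21). The last nonzero remainder is the constant 21 = gcd(f, a) in F_23. Back-substituting through the division chain expresses 21 = s(x)·a(x) + t(x)·f(x) with s(x) ≡ x^2 + 6x + 7 (mod f), so (x^2 + 6x + 7)·a(x) ≡ 21 (mod f). Multiplying by 21^(-1) ≡ 11 in F_23 gives a(x)^(-1) ≡ 11·(x^2 + 6x + 7) ≡ 11x^2 + 20x + 8 (mod f). Check: (11x^2 + 21x + 14)·(11x^2 + 20x + 8) = 6x^4 + 14x^3 + 18x^2 + 11x + 20 ≡ 1 (mod x^3 + 14x^2 + 13x + 4).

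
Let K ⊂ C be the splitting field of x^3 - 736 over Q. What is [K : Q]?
[K : Q] = 6

The roots of x^3 - 736 are ∛736, ω∛736, ω^2∛736 where ω = e^(2πi/3) is a primitive cube root of unity, so K = Q(∛736, ω). Now [Q(∛736):Q] = 3 (since 736 is not a perfect cube, x^3 - 736 is irreducible) and [Q(ω):Q] = 2. Both 2 and 3 divide [K:Q], and [K:Q] ≤ 3·2 = 6, so [K:Q] = 6. (Equivalently: Q(∛736) ⊂ R but ω ∉ R, so [K : Q(∛736)] = 2.)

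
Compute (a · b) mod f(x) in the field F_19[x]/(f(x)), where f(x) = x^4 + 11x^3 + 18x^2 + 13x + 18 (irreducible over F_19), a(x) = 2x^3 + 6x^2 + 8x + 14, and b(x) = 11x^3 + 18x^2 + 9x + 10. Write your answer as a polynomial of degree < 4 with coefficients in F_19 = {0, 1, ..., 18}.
a · b ≡ 18x^3 + 12x^2 + 6x + 16 (mod f(x))

Multiply in F_19[x]: a(x)·b(x) = (2x^3 + 6x^2 + 8x + 14)·(11x^3 + 18x^2 + 9x + 10) = 3x^6 + 7x^5 + 5x^4 + 11x^3 + 4x^2 + 16x + 7. This has degree ≥ 4, so divide by f(x) over F_19: 3x^6 + 7x^5 + 5x^4 + 11x^3 + 4x^2 + 16x + 7 = (3x^2 + 12x + 9)·(x^4 + 11x^3 + 18x^2 + 13x + 18) + (18x^3 + 12x^2 + 6x + 16). Hence a·b ≡ 18x^3 + 12x^2 + 6x + 16 (mod f). (F_19[x]/(f) is a field with 19^4 = 130321 elements since f is irreducible of degree 4.)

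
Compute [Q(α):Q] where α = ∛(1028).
[Q(α):Q] = 3

The minimal polynomial of α is x^3 - 1028, irreducible over Q since 1028 is not a perfect cube (so x^3 - 1028 has no rational root). Hence [Q(α):Q] = deg(m_α) = 3.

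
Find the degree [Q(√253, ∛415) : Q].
[Q(√253, ∛415) : Q] = 6

Let L = Q(√253, ∛415). Since Q(√253) ⊂ L and [Q(√253):Q] = 2, the tower law gives 2 | [L:Q]. Likewise Q(∛415) ⊂ L with [Q(∛415):Q] = 3 (because 415 is not a perfect cube), so 3 | [L:Q]. As gcd(2,3) = 1, [L:Q] is divisible by 6. Conversely L is generated over Q by √253 and ∛415, so [L:Q] ≤ 2·3 = 6. Therefore [Q(√253, ∛415) : Q] = 6.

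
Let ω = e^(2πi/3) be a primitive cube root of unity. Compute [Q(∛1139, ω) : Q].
[Q(∛1139, ω) : Q] = 6

[Q(∛1139):Q] = 3 (min poly x^3 - 1139, irreducible since 1139 is not a perfect cube). [Q(ω):Q] = 2 (min poly x^2 + x + 1). Since Q(∛1139) ⊂ R and ω ∉ R, we have ω ∉ Q(∛1139), so x^2 + x + 1 remains irreducible over Q(∛1139) and [Q(∛1139, ω) : Q(∛1139)] = 2. By the tower law, [Q(∛1139, ω) : Q] = 3 · 2 = 6. (In fact Q(∛1139, ω) is the splitting field of x^3 - 1139 over Q.)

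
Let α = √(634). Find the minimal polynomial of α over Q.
m_α(x) = x^2 - 634

α satisfies α^2 - 634 = 0, so x^2 - 634 annihilates α. Since d = 634 is squarefree and ≠ 1, it is not a perfect square in Q, so x^2 - 634 has no rational root and is therefore irreducible over Q (a degree-2 polynomial over a field is irreducible iff it has no root). Hence m_α(x) = x^2 - 634.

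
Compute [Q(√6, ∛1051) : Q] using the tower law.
[Q(√6, ∛1051) : Q] = 6

Let L = Q(√6, ∛1051). Since Q(√6) ⊂ L and [Q(√6):Q] = 2, the tower law gives 2 | [L:Q]. Likewise Q(∛1051) ⊂ L with [Q(∛1051):Q] = 3 (because 1051 is not a perfect cube), so 3 | [L:Q]. As gcd(2,3) = 1, [L:Q] is divisible by 6. Conversely L is generated over Q by √6 and ∛1051, so [L:Q] ≤ 2·3 = 6. Therefore [Q(√6, ∛1051) : Q] = 6.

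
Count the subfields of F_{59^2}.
F_{59^2} has 2 subfields

The subfields of F_{p^n} are exactly the fields F_{p^d} for d | n (each is the fixed field of the unique index-d subgroup of Gal(F_{p^n}/F_p) ≅ Z/nZ). The divisors of n = 2 are {1, 2}, giving 2 subfields: F_{59^1}, F_{59^2}.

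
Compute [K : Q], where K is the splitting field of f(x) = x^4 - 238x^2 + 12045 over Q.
[K : Q] = 4

Solving the quadratic in x^2: x^2 = (238 ± √(238^2 - 4·12045))/2 = (238 ± √8464)/2 = (238 ± 92)/2, giving x^2 = 165 or x^2 = 73. So f(x) = (x^2 - 165)(x^2 - 73) and the roots of f are ±√165, ±√73. Hence the splitting field is K = Q(√165, √73). Since 165 and 73 are distinct squarefree integers > 1, their product 12045 is not a perfect square, so √73 ∉ Q(√165). By the tower law [K:Q] = [Q(√165,√73):Q(√165)] · [Q(√165):Q] = 2 · 2 = 4.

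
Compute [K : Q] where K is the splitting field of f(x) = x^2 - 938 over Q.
[K : Q] = 2

f(x) = x^2 - 938 factors as (x - √938)(x + √938). The splitting field is K = Q(√938). Since 938 is squarefree and > 1, it is not a perfect square, so x^2 - 938 is irreducible over Q and [Q(√938) : Q] = 2. Hence [K : Q] = 2.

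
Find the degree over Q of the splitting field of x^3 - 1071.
[K : Q] = 6

The roots of x^3 - 1071 are ∛1071, ω∛1071, ω^2∛1071 where ω = e^(2πi/3) is a primitive cube root of unity, so K = Q(∛1071, ω). Now [Q(∛1071):Q] = 3 (since 1071 is not a perfect cube, x^3 - 1071 is irreducible) and [Q(ω):Q] = 2. Both 2 and 3 divide [K:Q], and [K:Q] ≤ 3·2 = 6, so [K:Q] = 6. (Equivalently: Q(∛1071) ⊂ R but ω ∉ R, so [K : Q(∛1071)] = 2.)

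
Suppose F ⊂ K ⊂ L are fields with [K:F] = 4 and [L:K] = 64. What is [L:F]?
[L:F] = 256

The tower law says that for any tower of field extensions F ⊂ K ⊂ L with finite degrees, [L:F] = [L:K] · [K:F]. Here this gives [L:F] = 64 · 4 = 256.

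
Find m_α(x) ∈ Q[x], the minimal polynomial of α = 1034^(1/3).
m_α(x) = x^3 - 1034

α satisfies α^3 = 1034, so x^3 - 1034 annihilates α. By the rational root test, a rational root p/q (in lowest terms) of x^3 - 1034 would satisfy p^3 = 1034 q^3, forcing q = 1 and p^3 = 1034; but 1034 is not a perfect cube, contradiction. A monic cubic over Q with no rational root is irreducible (any nontrivial factorization would include a linear factor). Hence x^3 - 1034 is the minimal polynomial of α, and in particular [Q(α):Q] = 3.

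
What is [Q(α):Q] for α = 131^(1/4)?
[Q(α):Q] = 4

α is a root of x^4 - 131. By Eisenstein's criterion at the prime p = 131 (which divides the constant term 131 but p^2 = 17161 does not, since 131 is squarefree), x^4 - 131 is irreducible over Q. Hence [Q(α):Q] = 4.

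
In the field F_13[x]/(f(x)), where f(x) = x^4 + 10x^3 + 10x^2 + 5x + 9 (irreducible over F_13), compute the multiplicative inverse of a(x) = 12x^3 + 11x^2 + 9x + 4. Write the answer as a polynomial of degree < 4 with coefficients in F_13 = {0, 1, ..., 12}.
a(x)^(-1) ≡ 12x^3 + x^2 + 3x + 9 (mod f(x))

Since f is irreducible over F_13, F_13[x]/(f) is a field and a(x) ≠ 0 has an inverse. Apply the extended Euclidean algorithm to f(x) and a(x) in F_13[x]: f(x) = (12x + 5)·a(x) + (3x^2 + 3x + 2);  a(x) = (4x + 4)·(3x^2 + 3x + 2) + (2x + 9);  (3x^2 + 3x + 2) = (8x + 11)·(2x + 9) + (7). The last nonzero remainder is the constant 7 = gcd(f, a) in F_13. Back-substituting through the division chain expresses 7 = s(x)·a(x) + t(x)·f(x) with s(x) ≡ 6x^3 + 7x^2 + 8x + 11 (mod f), so (6x^3 + 7x^2 + 8x + 11)·a(x) ≡ 7 (mod f). Multiplying by 7^(-1) ≡ 2 in F_13 gives a(x)^(-1) ≡ 2·(6x^3 + 7x^2 + 8x + 11) ≡ 12x^3 + x^2 + 3x + 9 (mod f). Check: (12x^3 + 11x^2 + 9x + 4)·(12x^3 + x^2 + 3x + 9) = x^6 + x^5 + 12x^4 + 3x^3 + 2x + 10 ≡ 1 (mod x^4 + 10x^3 + 10x^2 + 5x + 9).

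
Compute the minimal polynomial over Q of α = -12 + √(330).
m_α(x) = x^2 + 24x - 186

From α + 12 = √(330), squaring gives (α + 12)^2 = 330, i.e. α^2 + 24α + 144 = 330, so α^2 + 24α - 186 = 0. The discriminant of x^2 + 24x - 186 is (24)^2 - 4·(-186) = 576 + 744 = 1320, and 4·(330) is not a perfect square in Q since 330 is squarefree and ≠ 1. Hence x^2 + 24x - 186 is irreducible over Q and is the minimal polynomial of α.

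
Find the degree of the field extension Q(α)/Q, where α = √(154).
[Q(α):Q] = 2

[Q(α):Q] equals the degree of the minimal polynomial of α. Here α^2 = 154 and x^2 - 154 is irreducible (d = 154 is squarefree, ≠ 1, hence not a square), so deg(m_α) = 2. Thus [Q(α):Q] = 2.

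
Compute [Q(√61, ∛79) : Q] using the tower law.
[Q(√61, ∛79) : Q] = 6

Let L = Q(√61, ∛79). Since Q(√61) ⊂ L and [Q(√61):Q] = 2, the tower law gives 2 | [L:Q]. Likewise Q(∛79) ⊂ L with [Q(∛79):Q] = 3 (because 79 is not a perfect cube), so 3 | [L:Q]. As gcd(2,3) = 1, [L:Q] is divisible by 6. Conversely L is generated over Q by √61 and ∛79, so [L:Q] ≤ 2·3 = 6. Therefore [Q(√61, ∛79) : Q] = 6.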